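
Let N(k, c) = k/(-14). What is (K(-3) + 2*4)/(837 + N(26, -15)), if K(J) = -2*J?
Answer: 49/2923 ≈ 0.016764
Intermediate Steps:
N(k, c) = -k/14 (N(k, c) = k*(-1/14) = -k/14)
(K(-3) + 2*4)/(837 + N(26, -15)) = (-2*(-3) + 2*4)/(837 - 1/14*26) = (6 + 8)/(837 - 13/7) = 14/(5846/7) = (7/5846)*14 = 49/2923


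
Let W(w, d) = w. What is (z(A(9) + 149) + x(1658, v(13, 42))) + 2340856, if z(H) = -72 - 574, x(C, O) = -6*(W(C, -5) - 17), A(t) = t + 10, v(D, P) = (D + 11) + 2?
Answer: 2330364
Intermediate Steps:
v(D, P) = 13 + D (v(D, P) = (11 + D) + 2 = 13 + D)
A(t) = 10 + t
x(C, O) = 102 - 6*C (x(C, O) = -6*(C - 17) = -6*(-17 + C) = 102 - 6*C)
z(H) = -646
(z(A(9) + 149) + x(1658, v(13, 42))) + 2340856 = (-646 + (102 - 6*1658)) + 2340856 = (-646 + (102 - 9948)) + 2340856 = (-646 - 9846) + 2340856 = -10492 + 2340856 = 2330364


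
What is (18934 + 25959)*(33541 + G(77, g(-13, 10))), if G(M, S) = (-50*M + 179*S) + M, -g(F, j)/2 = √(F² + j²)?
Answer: 1336374824 - 16071694*√269 ≈ 1.0728e+9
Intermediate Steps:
g(F, j) = -2*√(F² + j²)
G(M, S) = -49*M + 179*S
(18934 + 25959)*(33541 + G(77, g(-13, 10))) = (18934 + 25959)*(33541 + (-49*77 + 179*(-2*√((-13)² + 10²)))) = 44893*(33541 + (-3773 + 179*(-2*√(169 + 100)))) = 44893*(33541 + (-3773 + 179*(-2*√269))) = 44893*(33541 + (-3773 - 358*√269)) = 44893*(29768 - 358*√269) = 1336374824 - 16071694*√269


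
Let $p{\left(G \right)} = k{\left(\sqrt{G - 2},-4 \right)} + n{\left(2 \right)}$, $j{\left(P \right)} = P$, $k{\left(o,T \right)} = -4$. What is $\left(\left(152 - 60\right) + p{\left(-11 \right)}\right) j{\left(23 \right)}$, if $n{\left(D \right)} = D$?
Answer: $2070$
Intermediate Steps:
$p{\left(G \right)} = -2$ ($p{\left(G \right)} = -4 + 2 = -2$)
$\left(\left(152 - 60\right) + p{\left(-11 \right)}\right) j{\left(23 \right)} = \left(\left(152 - 60\right) - 2\right) 23 = \left(92 - 2\right) 23 = 90 \cdot 23 = 2070$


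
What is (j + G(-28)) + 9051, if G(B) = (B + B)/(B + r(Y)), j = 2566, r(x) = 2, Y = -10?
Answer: 151049/13 ≈ 11619.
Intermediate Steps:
G(B) = 2*B/(2 + B) (G(B) = (B + B)/(B + 2) = (2*B)/(2 + B) = 2*B/(2 + B))
(j + G(-28)) + 9051 = (2566 + 2*(-28)/(2 - 28)) + 9051 = (2566 + 2*(-28)/(-26)) + 9051 = (2566 + 2*(-28)*(-1/26)) + 9051 = (2566 + 28/13) + 9051 = 33386/13 + 9051 = 151049/13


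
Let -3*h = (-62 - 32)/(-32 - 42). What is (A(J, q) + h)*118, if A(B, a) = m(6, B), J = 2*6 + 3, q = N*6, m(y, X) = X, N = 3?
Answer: 190924/111 ≈ 1720.0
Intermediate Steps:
q = 18 (q = 3*6 = 18)
J = 15 (J = 12 + 3 = 15)
A(B, a) = B
h = -47/111 (h = -(-62 - 32)/(3*(-32 - 42)) = -(-94)/(3*(-74)) = -(-94)*(-1)/(3*74) = -⅓*47/37 = -47/111 ≈ -0.42342)
(A(J, q) + h)*118 = (15 - 47/111)*118 = (1618/111)*118 = 190924/111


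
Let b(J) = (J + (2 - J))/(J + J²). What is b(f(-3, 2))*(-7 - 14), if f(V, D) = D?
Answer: -7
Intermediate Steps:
b(J) = 2/(J + J²)
b(f(-3, 2))*(-7 - 14) = (2/(2*(1 + 2)))*(-7 - 14) = (2*(½)/3)*(-21) = (2*(½)*(⅓))*(-21) = (⅓)*(-21) = -7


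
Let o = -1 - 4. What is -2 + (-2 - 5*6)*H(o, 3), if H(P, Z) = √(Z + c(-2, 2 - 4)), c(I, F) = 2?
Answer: -2 - 32*√5 ≈ -73.554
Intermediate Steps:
o = -5
H(P, Z) = √(2 + Z) (H(P, Z) = √(Z + 2) = √(2 + Z))
-2 + (-2 - 5*6)*H(o, 3) = -2 + (-2 - 5*6)*√(2 + 3) = -2 + (-2 - 30)*√5 = -2 - 32*√5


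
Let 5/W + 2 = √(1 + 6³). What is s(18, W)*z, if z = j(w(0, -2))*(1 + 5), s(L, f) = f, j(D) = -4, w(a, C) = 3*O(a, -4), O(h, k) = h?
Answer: -80/71 - 40*√217/71 ≈ -9.4259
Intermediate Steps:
W = 5/(-2 + √217) (W = 5/(-2 + √(1 + 6³)) = 5/(-2 + √(1 + 216)) = 5/(-2 + √217) ≈ 0.39274)
w(a, C) = 3*a
z = -24 (z = -4*(1 + 5) = -4*6 = -24)
s(18, W)*z = (10/213 + 5*√217/213)*(-24) = -80/71 - 40*√217/71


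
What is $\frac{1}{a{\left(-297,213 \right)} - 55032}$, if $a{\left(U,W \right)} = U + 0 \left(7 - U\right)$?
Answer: $- \frac{1}{55329} \approx -1.8074 \cdot 10^{-5}$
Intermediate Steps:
$a{\left(U,W \right)} = U$ ($a{\left(U,W \right)} = U + 0 = U$)
$\frac{1}{a{\left(-297,213 \right)} - 55032} = \frac{1}{-297 - 55032} = \frac{1}{-55329} = - \frac{1}{55329}$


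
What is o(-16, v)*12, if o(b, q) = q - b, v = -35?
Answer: -228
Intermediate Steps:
o(-16, v)*12 = (-35 - 1*(-16))*12 = (-35 + 16)*12 = -19*12 = -228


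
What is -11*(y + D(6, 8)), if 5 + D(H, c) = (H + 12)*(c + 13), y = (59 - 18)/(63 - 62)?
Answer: -4554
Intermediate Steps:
y = 41 (y = 41/1 = 41*1 = 41)
D(H, c) = -5 + (12 + H)*(13 + c) (D(H, c) = -5 + (H + 12)*(c + 13) = -5 + (12 + H)*(13 + c))
-11*(y + D(6, 8)) = -11*(41 + (151 + 12*8 + 13*6 + 6*8)) = -11*(41 + (151 + 96 + 78 + 48)) = -11*(41 + 373) = -11*414 = -4554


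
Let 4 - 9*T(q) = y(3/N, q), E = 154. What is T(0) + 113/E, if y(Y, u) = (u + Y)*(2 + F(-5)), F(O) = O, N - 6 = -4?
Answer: 1163/693 ≈ 1.6782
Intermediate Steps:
N = 2 (N = 6 - 4 = 2)
y(Y, u) = -3*Y - 3*u (y(Y, u) = (u + Y)*(2 - 5) = (Y + u)*(-3) = -3*Y - 3*u)
T(q) = 17/18 + q/3 (T(q) = 4/9 - (-9/2 - 3*q)/9 = 4/9 + (1/2 + q/3) = 17/18 + q/3)
T(0) + 113/E = (17/18 + (1/3)*0) + 113/154 = (17/18 + 0) + 113*(1/154) = 17/18 + 113/154 = 1163/693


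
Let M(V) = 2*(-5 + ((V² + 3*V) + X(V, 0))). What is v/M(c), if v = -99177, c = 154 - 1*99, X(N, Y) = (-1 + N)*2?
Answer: -99177/6586 ≈ -15.059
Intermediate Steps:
X(N, Y) = -2 + 2*N
c = 55 (c = 154 - 99 = 55)
M(V) = -14 + 2*V² + 10*V (M(V) = 2*(-5 + ((V² + 3*V) + (-2 + 2*V))) = 2*(-5 + (-2 + V² + 5*V)) = 2*(-7 + V² + 5*V) = -14 + 2*V² + 10*V)
v/M(c) = -99177/(-14 + 2*55² + 10*55) = -99177/(-14 + 2*3025 + 550) = -99177/(-14 + 6050 + 550) = -99177/6586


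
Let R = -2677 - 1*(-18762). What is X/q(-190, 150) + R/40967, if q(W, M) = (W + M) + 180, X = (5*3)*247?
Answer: 30806927/1147076 ≈ 26.857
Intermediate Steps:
R = 16085 (R = -2677 + 18762 = 16085)
X = 3705 (X = 15*247 = 3705)
q(W, M) = 180 + M + W (q(W, M) = (M + W) + 180 = 180 + M + W)
X/q(-190, 150) + R/40967 = 3705/(180 + 150 - 190) + 16085/40967 = 3705/140 + 16085*(1/40967) = 3705*(1/140) + 16085/40967 = 741/28 + 16085/40967 = 30806927/1147076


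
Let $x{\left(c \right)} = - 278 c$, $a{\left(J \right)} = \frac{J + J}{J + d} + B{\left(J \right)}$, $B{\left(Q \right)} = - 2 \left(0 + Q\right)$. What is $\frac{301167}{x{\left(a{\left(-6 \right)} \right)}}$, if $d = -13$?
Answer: $- \frac{1907391}{22240} \approx -85.764$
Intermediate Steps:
$B{\left(Q \right)} = - 2 Q$
$a{\left(J \right)} = - 2 J + \frac{2 J}{-13 + J}$ ($a{\left(J \right)} = \frac{J + J}{J - 13} - 2 J = \frac{2 J}{-13 + J} - 2 J = - 2 J + \frac{2 J}{-13 + J}$)
$\frac{301167}{x{\left(a{\left(-6 \right)} \right)}} = \frac{301167}{\left(-278\right) 2 \left(-6\right) \frac{1}{-13 - 6} \left(14 - -6\right)} = \frac{301167}{\left(-278\right) 2 \left(-6\right) \frac{1}{-19} \left(14 + 6\right)} = \frac{301167}{\left(-278\right) 2 \left(-6\right) \left(- \frac{1}{19}\right) 20} = \frac{301167}{\left(-278\right) \frac{240}{19}} = \frac{301167}{- \frac{66720}{19}} = 301167 \left(- \frac{19}{66720}\right) = - \frac{1907391}{22240}$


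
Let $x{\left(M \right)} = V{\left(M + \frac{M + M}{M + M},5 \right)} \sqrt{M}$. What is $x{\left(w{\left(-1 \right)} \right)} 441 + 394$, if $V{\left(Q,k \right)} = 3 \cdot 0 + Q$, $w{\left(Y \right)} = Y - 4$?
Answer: $394 - 1764 i \sqrt{5} \approx 394.0 - 3944.4 i$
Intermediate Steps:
$w{\left(Y \right)} = -4 + Y$ ($w{\left(Y \right)} = Y - 4 = -4 + Y$)
$V{\left(Q,k \right)} = Q$ ($V{\left(Q,k \right)} = 0 + Q = Q$)
$x{\left(M \right)} = \sqrt{M} \left(1 + M\right)$ ($x{\left(M \right)} = \left(M + \frac{M + M}{M + M}\right) \sqrt{M} = \left(M + \frac{2 M}{2 M}\right) \sqrt{M} = \left(M + 2 M \frac{1}{2 M}\right) \sqrt{M} = \left(M + 1\right) \sqrt{M} = \left(1 + M\right) \sqrt{M} = \sqrt{M} \left(1 + M\right)$)
$x{\left(w{\left(-1 \right)} \right)} 441 + 394 = \sqrt{-4 - 1} \left(1 - 5\right) 441 + 394 = \sqrt{-5} \left(1 - 5\right) 441 + 394 = i \sqrt{5} \left(-4\right) 441 + 394 = - 4 i \sqrt{5} \cdot 441 + 394 = - 1764 i \sqrt{5} + 394 = 394 - 1764 i \sqrt{5}$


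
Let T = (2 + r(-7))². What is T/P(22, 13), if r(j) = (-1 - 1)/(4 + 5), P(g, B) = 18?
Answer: 128/729 ≈ 0.17558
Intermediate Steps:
r(j) = -2/9
T = 256/81 (T = (2 - 2/9)² = (16/9)² = 256/81 ≈ 3.1605)
T/P(22, 13) = (256/81)/18 = (256/81)*(1/18) = 128/729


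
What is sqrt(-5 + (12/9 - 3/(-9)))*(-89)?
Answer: -89*I*sqrt(30)/3 ≈ -162.49*I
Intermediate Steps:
sqrt(-5 + (12/9 - 3/(-9)))*(-89) = sqrt(-5 + (12*(1/9) - 3*(-1/9)))*(-89) = sqrt(-5 + (4/3 + 1/3))*(-89) = sqrt(-5 + 5/3)*(-89) = sqrt(-10/3)*(-89) = (I*sqrt(30)/3)*(-89) = -89*I*sqrt(30)/3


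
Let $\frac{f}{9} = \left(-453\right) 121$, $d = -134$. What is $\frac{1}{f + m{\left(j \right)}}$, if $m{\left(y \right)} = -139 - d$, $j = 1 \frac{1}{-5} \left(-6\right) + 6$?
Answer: $- \frac{1}{493322} \approx -2.0271 \cdot 10^{-6}$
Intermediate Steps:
$j = \frac{36}{5}$ ($j = 1 \left(- \frac{1}{5}\right) \left(-6\right) + 6 = \left(- \frac{1}{5}\right) \left(-6\right) + 6 = \frac{6}{5} + 6 = \frac{36}{5} \approx 7.2$)
$m{\left(y \right)} = -5$ ($m{\left(y \right)} = -139 - -134 = -139 + 134 = -5$)
$f = -493317$ ($f = 9 \left(\left(-453\right) 121\right) = 9 \left(-54813\right) = -493317$)
$\frac{1}{f + m{\left(j \right)}} = \frac{1}{-493317 - 5} = \frac{1}{-493322} = - \frac{1}{493322}$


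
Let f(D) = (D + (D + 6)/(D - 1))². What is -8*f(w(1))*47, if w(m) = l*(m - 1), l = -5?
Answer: -13536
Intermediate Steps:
w(m) = 5 - 5*m (w(m) = -5*(m - 1) = -5*(-1 + m) = 5 - 5*m)
f(D) = (D + (6 + D)/(-1 + D))²
-8*f(w(1))*47 = -8*(6 + (5 - 5*1)²)²/(-1 + (5 - 5*1))²*47 = -8*(6 + (5 - 5)²)²/(-1 + (5 - 5))²*47 = -8*(6 + 0²)²/(-1 + 0)²*47 = -8*(6 + 0)²/(-1)²*47 = -8*6²*47 = -8*36*47 = -288*47 = -13536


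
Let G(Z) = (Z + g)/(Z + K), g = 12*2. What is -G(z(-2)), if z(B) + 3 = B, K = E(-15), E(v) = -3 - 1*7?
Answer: 19/15 ≈ 1.2667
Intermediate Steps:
E(v) = -10 (E(v) = -3 - 7 = -10)
K = -10
z(B) = -3 + B
g = 24
G(Z) = (24 + Z)/(-10 + Z) (G(Z) = (Z + 24)/(Z - 10) = (24 + Z)/(-10 + Z))
-G(z(-2)) = -(24 + (-3 - 2))/(-10 + (-3 - 2)) = -(24 - 5)/(-10 - 5) = -19/(-15) = -(-1)*19/15 = -1*(-19/15) = 19/15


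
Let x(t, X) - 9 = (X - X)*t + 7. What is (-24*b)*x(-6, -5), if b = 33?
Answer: -12672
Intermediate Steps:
x(t, X) = 16 (x(t, X) = 9 + ((X - X)*t + 7) = 9 + (0*t + 7) = 9 + (0 + 7) = 9 + 7 = 16)
(-24*b)*x(-6, -5) = -24*33*16 = -792*16 = -12672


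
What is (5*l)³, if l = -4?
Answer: -8000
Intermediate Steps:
(5*l)³ = (5*(-4))³ = (-20)³ = -8000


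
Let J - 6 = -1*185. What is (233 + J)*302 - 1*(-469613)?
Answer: 485921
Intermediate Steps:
J = -179 (J = 6 - 1*185 = 6 - 185 = -179)
(233 + J)*302 - 1*(-469613) = (233 - 179)*302 - 1*(-469613) = 54*302 + 469613 = 16308 + 469613 = 485921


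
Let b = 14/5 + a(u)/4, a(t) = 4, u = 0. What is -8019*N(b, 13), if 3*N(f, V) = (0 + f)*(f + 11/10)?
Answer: -2488563/50 ≈ -49771.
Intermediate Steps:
b = 19/5 (b = 14/5 + 4/4 = 14*(⅕) + 4*(¼) = 14/5 + 1 = 19/5 ≈ 3.8000)
N(f, V) = f*(11/10 + f)/3 (N(f, V) = ((0 + f)*(f + 11/10))/3 = (f*(f + 11*(⅒)))/3 = (f*(f + 11/10))/3 = (f*(11/10 + f))/3 = f*(11/10 + f)/3)
-8019*N(b, 13) = -2673*19*(11 + 10*(19/5))/(10*5) = -2673*19*(11 + 38)/(10*5) = -2673*19*49/(10*5) = -8019*931/150 = -2488563/50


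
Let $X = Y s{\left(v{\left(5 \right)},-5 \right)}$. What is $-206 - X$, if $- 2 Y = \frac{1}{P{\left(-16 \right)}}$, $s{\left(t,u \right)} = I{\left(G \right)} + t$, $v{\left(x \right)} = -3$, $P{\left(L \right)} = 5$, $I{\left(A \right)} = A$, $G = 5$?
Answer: $- \frac{1029}{5} \approx -205.8$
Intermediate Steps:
$s{\left(t,u \right)} = 5 + t$
$Y = - \frac{1}{10}$ ($Y = - \frac{1}{2 \cdot 5} = \left(- \frac{1}{2}\right) \frac{1}{5} = - \frac{1}{10} \approx -0.1$)
$X = - \frac{1}{5}$ ($X = - \frac{5 - 3}{10} = \left(- \frac{1}{10}\right) 2 = - \frac{1}{5} \approx -0.2$)
$-206 - X = -206 - - \frac{1}{5} = -206 + \frac{1}{5} = - \frac{1029}{5}$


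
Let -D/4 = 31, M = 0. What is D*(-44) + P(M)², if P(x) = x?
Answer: 5456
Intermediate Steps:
D = -124 (D = -4*31 = -124)
D*(-44) + P(M)² = -124*(-44) + 0² = 5456 + 0 = 5456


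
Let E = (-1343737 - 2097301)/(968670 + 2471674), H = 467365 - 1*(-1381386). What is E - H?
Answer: -3180171425691/1720172 ≈ -1.8488e+6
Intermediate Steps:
H = 1848751 (H = 467365 + 1381386 = 1848751)
E = -1720519/1720172 (E = -3441038/3440344 = -3441038*1/3440344 = -1720519/1720172 ≈ -1.0002)
E - H = -1720519/1720172 - 1*1848751 = -1720519/1720172 - 1848751 = -3180171425691/1720172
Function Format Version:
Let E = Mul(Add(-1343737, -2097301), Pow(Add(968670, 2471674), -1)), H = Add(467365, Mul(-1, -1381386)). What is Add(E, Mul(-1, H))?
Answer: Rational(-3180171425691, 1720172) ≈ -1.8488e+6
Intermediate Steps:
H = 1848751 (H = Add(467365, 1381386) = 1848751)
E = Rational(-1720519, 1720172) (E = Mul(-3441038, Pow(3440344, -1)) = Mul(-3441038, Rational(1, 3440344)) = Rational(-1720519, 1720172) ≈ -1.0002)
Add(E, Mul(-1, H)) = Add(Rational(-1720519, 1720172), Mul(-1, 1848751)) = Add(Rational(-1720519, 1720172), -1848751) = Rational(-3180171425691, 1720172)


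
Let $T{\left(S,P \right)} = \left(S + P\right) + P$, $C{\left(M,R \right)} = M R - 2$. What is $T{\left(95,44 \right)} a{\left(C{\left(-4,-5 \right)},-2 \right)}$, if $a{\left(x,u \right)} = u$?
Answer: $-366$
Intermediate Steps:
$C{\left(M,R \right)} = -2 + M R$
$T{\left(S,P \right)} = S + 2 P$ ($T{\left(S,P \right)} = \left(P + S\right) + P = S + 2 P$)
$T{\left(95,44 \right)} a{\left(C{\left(-4,-5 \right)},-2 \right)} = \left(95 + 2 \cdot 44\right) \left(-2\right) = \left(95 + 88\right) \left(-2\right) = 183 \left(-2\right) = -366$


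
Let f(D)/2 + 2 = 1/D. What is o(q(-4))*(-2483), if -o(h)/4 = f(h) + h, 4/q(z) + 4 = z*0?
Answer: -69524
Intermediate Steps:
f(D) = -4 + 2/D (f(D) = -4 + 2*(1/D) = -4 + 2/D)
q(z) = -1 (q(z) = 4/(-4 + z*0) = 4/(-4 + 0) = 4/(-4) = 4*(-1/4) = -1)
o(h) = 16 - 8/h - 4*h (o(h) = -4*((-4 + 2/h) + h) = -4*(-4 + h + 2/h) = 16 - 8/h - 4*h)
o(q(-4))*(-2483) = (16 - 8/(-1) - 4*(-1))*(-2483) = (16 - 8*(-1) + 4)*(-2483) = (16 + 8 + 4)*(-2483) = 28*(-2483) = -69524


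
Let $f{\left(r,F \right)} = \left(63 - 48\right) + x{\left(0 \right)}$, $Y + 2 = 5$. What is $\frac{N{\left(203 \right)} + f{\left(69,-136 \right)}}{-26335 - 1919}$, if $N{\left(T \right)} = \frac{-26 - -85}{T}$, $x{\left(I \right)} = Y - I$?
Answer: $- \frac{3713}{5735562} \approx -0.00064736$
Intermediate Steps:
$Y = 3$ ($Y = -2 + 5 = 3$)
$x{\left(I \right)} = 3 - I$
$N{\left(T \right)} = \frac{59}{T}$ ($N{\left(T \right)} = \frac{-26 + 85}{T} = \frac{59}{T}$)
$f{\left(r,F \right)} = 18$ ($f{\left(r,F \right)} = \left(63 - 48\right) + \left(3 - 0\right) = 15 + \left(3 + 0\right) = 15 + 3 = 18$)
$\frac{N{\left(203 \right)} + f{\left(69,-136 \right)}}{-26335 - 1919} = \frac{\frac{59}{203} + 18}{-26335 - 1919} = \frac{59 \cdot \frac{1}{203} + 18}{-28254} = \left(\frac{59}{203} + 18\right) \left(- \frac{1}{28254}\right) = \frac{3713}{203} \left(- \frac{1}{28254}\right) = - \frac{3713}{5735562}$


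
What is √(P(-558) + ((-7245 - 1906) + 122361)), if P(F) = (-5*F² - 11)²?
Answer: √2423722875771 ≈ 1.5568e+6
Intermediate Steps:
P(F) = (-11 - 5*F²)²
√(P(-558) + ((-7245 - 1906) + 122361)) = √((11 + 5*(-558)²)² + ((-7245 - 1906) + 122361)) = √((11 + 5*311364)² + (-9151 + 122361)) = √((11 + 1556820)² + 113210) = √(1556831² + 113210) = √(2423722762561 + 113210) = √2423722875771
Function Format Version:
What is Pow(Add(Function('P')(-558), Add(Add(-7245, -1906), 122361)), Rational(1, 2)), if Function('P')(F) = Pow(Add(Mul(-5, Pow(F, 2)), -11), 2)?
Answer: Pow(2423722875771, Rational(1, 2)) ≈ 1.5568e+6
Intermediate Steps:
Function('P')(F) = Pow(Add(-11, Mul(-5, Pow(F, 2))), 2)
Pow(Add(Function('P')(-558), Add(Add(-7245, -1906), 122361)), Rational(1, 2)) = Pow(Add(Pow(Add(11, Mul(5, Pow(-558, 2))), 2), Add(Add(-7245, -1906), 122361)), Rational(1, 2)) = Pow(Add(Pow(Add(11, Mul(5, 311364)), 2), Add(-9151, 122361)), Rational(1, 2)) = Pow(Add(Pow(Add(11, 1556820), 2), 113210), Rational(1, 2)) = Pow(Add(Pow(1556831, 2), 113210), Rational(1, 2)) = Pow(Add(2423722762561, 113210), Rational(1, 2)) = Pow(2423722875771, Rational(1, 2))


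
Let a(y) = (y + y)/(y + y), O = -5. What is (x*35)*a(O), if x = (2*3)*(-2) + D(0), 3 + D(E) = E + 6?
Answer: -315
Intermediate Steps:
a(y) = 1 (a(y) = (2*y)/((2*y)) = (2*y)*(1/(2*y)) = 1)
D(E) = 3 + E (D(E) = -3 + (E + 6) = -3 + (6 + E) = 3 + E)
x = -9 (x = (2*3)*(-2) + (3 + 0) = 6*(-2) + 3 = -12 + 3 = -9)
(x*35)*a(O) = -9*35*1 = -315*1 = -315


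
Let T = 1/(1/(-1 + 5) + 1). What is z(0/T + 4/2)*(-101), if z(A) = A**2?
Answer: -404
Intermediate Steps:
T = 4/5 (T = 1/(1/4 + 1) = 1/(5/4) = 4/5 ≈ 0.80000)
z(0/T + 4/2)*(-101) = (0/(4/5) + 4/2)**2*(-101) = (0*(5/4) + 4*(1/2))**2*(-101) = (0 + 2)**2*(-101) = 2**2*(-101) = 4*(-101) = -404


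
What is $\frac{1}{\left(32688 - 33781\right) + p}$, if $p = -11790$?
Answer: $- \frac{1}{12883} \approx -7.7622 \cdot 10^{-5}$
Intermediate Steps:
$\frac{1}{\left(32688 - 33781\right) + p} = \frac{1}{\left(32688 - 33781\right) - 11790} = \frac{1}{-1093 - 11790} = \frac{1}{-12883} = - \frac{1}{12883}$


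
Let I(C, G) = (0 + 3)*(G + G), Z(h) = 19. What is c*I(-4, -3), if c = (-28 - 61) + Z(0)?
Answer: 1260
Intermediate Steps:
I(C, G) = 6*G (I(C, G) = 3*(2*G) = 6*G)
c = -70 (c = (-28 - 61) + 19 = -89 + 19 = -70)
c*I(-4, -3) = -420*(-3) = -70*(-18) = 1260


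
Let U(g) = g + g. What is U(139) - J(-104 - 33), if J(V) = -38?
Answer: 316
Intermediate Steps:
U(g) = 2*g
U(139) - J(-104 - 33) = 2*139 - 1*(-38) = 278 + 38 = 316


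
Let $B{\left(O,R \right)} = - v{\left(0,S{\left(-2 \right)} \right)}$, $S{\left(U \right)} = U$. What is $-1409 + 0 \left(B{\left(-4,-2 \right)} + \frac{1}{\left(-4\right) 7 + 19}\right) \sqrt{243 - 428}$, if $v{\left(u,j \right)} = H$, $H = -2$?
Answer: $-1409$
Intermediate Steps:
$v{\left(u,j \right)} = -2$
$B{\left(O,R \right)} = 2$ ($B{\left(O,R \right)} = \left(-1\right) \left(-2\right) = 2$)
$-1409 + 0 \left(B{\left(-4,-2 \right)} + \frac{1}{\left(-4\right) 7 + 19}\right) \sqrt{243 - 428} = -1409 + 0 \left(2 + \frac{1}{\left(-4\right) 7 + 19}\right) \sqrt{243 - 428} = -1409 + 0 \left(2 + \frac{1}{-28 + 19}\right) \sqrt{-185} = -1409 + 0 \left(2 + \frac{1}{-9}\right) i \sqrt{185} = -1409 + 0 \left(2 - \frac{1}{9}\right) i \sqrt{185} = -1409 + 0 \cdot \frac{17}{9} i \sqrt{185} = -1409 + 0 i \sqrt{185} = -1409 + 0 = -1409$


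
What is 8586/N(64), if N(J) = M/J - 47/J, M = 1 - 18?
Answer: -8586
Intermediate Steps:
M = -17
N(J) = -64/J (N(J) = -17/J - 47/J = -64/J)
8586/N(64) = 8586/((-64/64)) = 8586/((-64*1/64)) = 8586/(-1) = 8586*(-1) = -8586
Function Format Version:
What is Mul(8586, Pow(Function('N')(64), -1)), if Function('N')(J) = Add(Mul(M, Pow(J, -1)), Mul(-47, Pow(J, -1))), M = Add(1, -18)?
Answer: -8586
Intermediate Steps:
M = -17
Function('N')(J) = Mul(-64, Pow(J, -1)) (Function('N')(J) = Add(Mul(-17, Pow(J, -1)), Mul(-47, Pow(J, -1))) = Mul(-64, Pow(J, -1)))
Mul(8586, Pow(Function('N')(64), -1)) = Mul(8586, Pow(Mul(-64, Pow(64, -1)), -1)) = Mul(8586, Pow(Mul(-64, Rational(1, 64)), -1)) = Mul(8586, Pow(-1, -1)) = Mul(8586, -1) = -8586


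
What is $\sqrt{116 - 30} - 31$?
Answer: $-31 + \sqrt{86} \approx -21.726$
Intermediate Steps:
$\sqrt{116 - 30} - 31 = \sqrt{86} - 31 = -31 + \sqrt{86}$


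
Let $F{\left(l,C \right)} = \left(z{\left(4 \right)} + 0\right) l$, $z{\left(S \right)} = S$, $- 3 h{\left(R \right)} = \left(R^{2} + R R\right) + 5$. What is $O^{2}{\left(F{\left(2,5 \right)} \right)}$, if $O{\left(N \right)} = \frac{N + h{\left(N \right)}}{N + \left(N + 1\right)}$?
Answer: $\frac{11881}{2601} \approx 4.5679$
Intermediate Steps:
$h{\left(R \right)} = - \frac{5}{3} - \frac{2 R^{2}}{3}$ ($h{\left(R \right)} = - \frac{\left(R^{2} + R R\right) + 5}{3} = - \frac{\left(R^{2} + R^{2}\right) + 5}{3} = - \frac{2 R^{2} + 5}{3} = - \frac{5 + 2 R^{2}}{3} = - \frac{5}{3} - \frac{2 R^{2}}{3}$)
$F{\left(l,C \right)} = 4 l$ ($F{\left(l,C \right)} = \left(4 + 0\right) l = 4 l$)
$O{\left(N \right)} = \frac{- \frac{5}{3} + N - \frac{2 N^{2}}{3}}{1 + 2 N}$ ($O{\left(N \right)} = \frac{N - \left(\frac{5}{3} + \frac{2 N^{2}}{3}\right)}{N + \left(N + 1\right)} = \frac{- \frac{5}{3} + N - \frac{2 N^{2}}{3}}{N + \left(1 + N\right)} = \frac{- \frac{5}{3} + N - \frac{2 N^{2}}{3}}{1 + 2 N}$)
$O^{2}{\left(F{\left(2,5 \right)} \right)} = \left(\frac{-5 - 2 \left(4 \cdot 2\right)^{2} + 3 \cdot 4 \cdot 2}{3 \left(1 + 2 \cdot 4 \cdot 2\right)}\right)^{2} = \left(\frac{-5 - 2 \cdot 8^{2} + 3 \cdot 8}{3 \left(1 + 2 \cdot 8\right)}\right)^{2} = \left(\frac{-5 - 128 + 24}{3 \left(1 + 16\right)}\right)^{2} = \left(\frac{-5 - 128 + 24}{3 \cdot 17}\right)^{2} = \left(\frac{1}{3} \cdot \frac{1}{17} \left(-109\right)\right)^{2} = \left(- \frac{109}{51}\right)^{2} = \frac{11881}{2601}$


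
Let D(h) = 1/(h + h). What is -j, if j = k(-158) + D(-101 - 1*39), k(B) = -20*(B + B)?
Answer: -1769599/280 ≈ -6320.0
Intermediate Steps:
k(B) = -40*B
D(h) = 1/(2*h)
j = 1769599/280 (j = -40*(-158) + 1/(2*(-101 - 1*39)) = 6320 + 1/(2*(-101 - 39)) = 6320 + (½)/(-140) = 6320 + (½)*(-1/140) = 6320 - 1/280 = 1769599/280 ≈ 6320.0)
-j = -1*1769599/280 = -1769599/280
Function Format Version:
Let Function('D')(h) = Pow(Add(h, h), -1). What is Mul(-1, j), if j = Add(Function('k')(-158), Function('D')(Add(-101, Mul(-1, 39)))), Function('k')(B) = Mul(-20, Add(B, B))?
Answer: Rational(-1769599, 280) ≈ -6320.0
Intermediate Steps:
Function('k')(B) = Mul(-40, B) (Function('k')(B) = Mul(-20, Mul(2, B)) = Mul(-40, B))
Function('D')(h) = Mul(Rational(1, 2), Pow(h, -1)) (Function('D')(h) = Pow(Mul(2, h), -1) = Mul(Rational(1, 2), Pow(h, -1)))
j = Rational(1769599, 280) (j = Add(Mul(-40, -158), Mul(Rational(1, 2), Pow(Add(-101, Mul(-1, 39)), -1))) = Add(6320, Mul(Rational(1, 2), Pow(Add(-101, -39), -1))) = Add(6320, Mul(Rational(1, 2), Pow(-140, -1))) = Add(6320, Mul(Rational(1, 2), Rational(-1, 140))) = Add(6320, Rational(-1, 280)) = Rational(1769599, 280) ≈ 6320.0)
Mul(-1, j) = Mul(-1, Rational(1769599, 280)) = Rational(-1769599, 280)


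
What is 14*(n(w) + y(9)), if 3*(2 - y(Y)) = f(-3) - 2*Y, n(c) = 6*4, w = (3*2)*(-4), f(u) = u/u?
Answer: 1330/3 ≈ 443.33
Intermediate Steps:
f(u) = 1
w = -24 (w = 6*(-4) = -24)
n(c) = 24
y(Y) = 5/3 + 2*Y/3 (y(Y) = 2 - (1 - 2*Y)/3 = 2 + (-1/3 + 2*Y/3) = 5/3 + 2*Y/3)
14*(n(w) + y(9)) = 14*(24 + (5/3 + (2/3)*9)) = 14*(24 + (5/3 + 6)) = 14*(24 + 23/3) = 14*(95/3) = 1330/3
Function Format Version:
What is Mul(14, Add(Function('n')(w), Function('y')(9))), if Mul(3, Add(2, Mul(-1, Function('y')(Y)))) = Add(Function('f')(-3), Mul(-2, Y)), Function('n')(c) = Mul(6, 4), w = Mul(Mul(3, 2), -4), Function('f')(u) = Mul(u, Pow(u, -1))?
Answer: Rational(1330, 3) ≈ 443.33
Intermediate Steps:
Function('f')(u) = 1
w = -24 (w = Mul(6, -4) = -24)
Function('n')(c) = 24
Function('y')(Y) = Add(Rational(5, 3), Mul(Rational(2, 3), Y)) (Function('y')(Y) = Add(2, Mul(Rational(-1, 3), Add(1, Mul(-2, Y)))) = Add(2, Add(Rational(-1, 3), Mul(Rational(2, 3), Y))) = Add(Rational(5, 3), Mul(Rational(2, 3), Y)))
Mul(14, Add(Function('n')(w), Function('y')(9))) = Mul(14, Add(24, Add(Rational(5, 3), Mul(Rational(2, 3), 9)))) = Mul(14, Add(24, Add(Rational(5, 3), 6))) = Mul(14, Add(24, Rational(23, 3))) = Mul(14, Rational(95, 3)) = Rational(1330, 3)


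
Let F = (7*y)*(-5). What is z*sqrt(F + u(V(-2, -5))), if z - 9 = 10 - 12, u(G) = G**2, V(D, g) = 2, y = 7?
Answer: 7*I*sqrt(241) ≈ 108.67*I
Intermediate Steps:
F = -245 (F = (7*7)*(-5) = 49*(-5) = -245)
z = 7 (z = 9 + (10 - 12) = 9 - 2 = 7)
z*sqrt(F + u(V(-2, -5))) = 7*sqrt(-245 + 2**2) = 7*sqrt(-245 + 4) = 7*sqrt(-241) = 7*(I*sqrt(241)) = 7*I*sqrt(241)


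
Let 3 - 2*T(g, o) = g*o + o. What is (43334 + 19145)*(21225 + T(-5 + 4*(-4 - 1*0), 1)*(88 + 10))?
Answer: 1396530608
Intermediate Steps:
T(g, o) = 3/2 - o/2 - g*o/2 (T(g, o) = 3/2 - (g*o + o)/2 = 3/2 - (o + g*o)/2 = 3/2 + (-o/2 - g*o/2) = 3/2 - o/2 - g*o/2)
(43334 + 19145)*(21225 + T(-5 + 4*(-4 - 1*0), 1)*(88 + 10)) = (43334 + 19145)*(21225 + (3/2 - ½*1 - ½*(-5 + 4*(-4 - 1*0))*1)*(88 + 10)) = 62479*(21225 + (3/2 - ½ - ½*(-5 + 4*(-4 + 0))*1)*98) = 62479*(21225 + (3/2 - ½ - ½*(-5 + 4*(-4))*1)*98) = 62479*(21225 + (3/2 - ½ - ½*(-5 - 16)*1)*98) = 62479*(21225 + (3/2 - ½ - ½*(-21)*1)*98) = 62479*(21225 + (3/2 - ½ + 21/2)*98) = 62479*(21225 + (23/2)*98) = 62479*(21225 + 1127) = 62479*22352 = 1396530608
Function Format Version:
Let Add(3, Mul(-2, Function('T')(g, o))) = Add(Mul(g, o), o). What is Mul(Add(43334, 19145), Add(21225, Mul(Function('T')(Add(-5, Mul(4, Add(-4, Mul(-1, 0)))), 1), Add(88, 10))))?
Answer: 1396530608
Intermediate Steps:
Function('T')(g, o) = Add(Rational(3, 2), Mul(Rational(-1, 2), o), Mul(Rational(-1, 2), g, o)) (Function('T')(g, o) = Add(Rational(3, 2), Mul(Rational(-1, 2), Add(Mul(g, o), o))) = Add(Rational(3, 2), Mul(Rational(-1, 2), Add(o, Mul(g, o)))) = Add(Rational(3, 2), Add(Mul(Rational(-1, 2), o), Mul(Rational(-1, 2), g, o))) = Add(Rational(3, 2), Mul(Rational(-1, 2), o), Mul(Rational(-1, 2), g, o)))
Mul(Add(43334, 19145), Add(21225, Mul(Function('T')(Add(-5, Mul(4, Add(-4, Mul(-1, 0)))), 1), Add(88, 10)))) = Mul(Add(43334, 19145), Add(21225, Mul(Add(Rational(3, 2), Mul(Rational(-1, 2), 1), Mul(Rational(-1, 2), Add(-5, Mul(4, Add(-4, Mul(-1, 0)))), 1)), Add(88, 10)))) = Mul(62479, Add(21225, Mul(Add(Rational(3, 2), Rational(-1, 2), Mul(Rational(-1, 2), Add(-5, Mul(4, Add(-4, 0))), 1)), 98))) = Mul(62479, Add(21225, Mul(Add(Rational(3, 2), Rational(-1, 2), Mul(Rational(-1, 2), Add(-5, Mul(4, -4)), 1)), 98))) = Mul(62479, Add(21225, Mul(Add(Rational(3, 2), Rational(-1, 2), Mul(Rational(-1, 2), Add(-5, -16), 1)), 98))) = Mul(62479, Add(21225, Mul(Add(Rational(3, 2), Rational(-1, 2), Mul(Rational(-1, 2), -21, 1)), 98))) = Mul(62479, Add(21225, Mul(Add(Rational(3, 2), Rational(-1, 2), Rational(21, 2)), 98))) = Mul(62479, Add(21225, Mul(Rational(23, 2), 98))) = Mul(62479, Add(21225, 1127)) = Mul(62479, 22352) = 1396530608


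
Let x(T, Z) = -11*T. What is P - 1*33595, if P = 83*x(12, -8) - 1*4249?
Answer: -48800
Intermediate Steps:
P = -15205 (P = 83*(-11*12) - 1*4249 = 83*(-132) - 4249 = -10956 - 4249 = -15205)
P - 1*33595 = -15205 - 1*33595 = -15205 - 33595 = -48800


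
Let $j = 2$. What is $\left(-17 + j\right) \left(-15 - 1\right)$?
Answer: $240$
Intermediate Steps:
$\left(-17 + j\right) \left(-15 - 1\right) = \left(-17 + 2\right) \left(-15 - 1\right) = - 15 \left(-15 - 1\right) = \left(-15\right) \left(-16\right) = 240$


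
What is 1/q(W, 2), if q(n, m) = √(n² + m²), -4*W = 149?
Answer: 4*√22265/22265 ≈ 0.026807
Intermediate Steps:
W = -149/4 (W = -¼*149 = -149/4 ≈ -37.250)
q(n, m) = √(m² + n²)
1/q(W, 2) = 1/(√(2² + (-149/4)²)) = 1/(√(4 + 22201/16)) = 1/(√(22265/16)) = 1/(√22265/4) = 4*√22265/22265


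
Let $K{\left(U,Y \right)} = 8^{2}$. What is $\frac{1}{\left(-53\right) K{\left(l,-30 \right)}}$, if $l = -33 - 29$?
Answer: $- \frac{1}{3392} \approx -0.00029481$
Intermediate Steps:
$l = -62$
$K{\left(U,Y \right)} = 64$
$\frac{1}{\left(-53\right) K{\left(l,-30 \right)}} = \frac{1}{\left(-53\right) 64} = \frac{1}{-3392} = - \frac{1}{3392}$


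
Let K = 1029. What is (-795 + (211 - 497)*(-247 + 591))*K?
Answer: -102055191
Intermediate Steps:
(-795 + (211 - 497)*(-247 + 591))*K = (-795 + (211 - 497)*(-247 + 591))*1029 = (-795 - 286*344)*1029 = (-795 - 98384)*1029 = -99179*1029 = -102055191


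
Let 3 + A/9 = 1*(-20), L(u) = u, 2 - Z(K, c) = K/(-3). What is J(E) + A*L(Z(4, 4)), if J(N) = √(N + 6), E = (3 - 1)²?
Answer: -690 + √10 ≈ -686.84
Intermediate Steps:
Z(K, c) = 2 + K/3 (Z(K, c) = 2 - K/(-3) = 2 - K*(-1)/3 = 2 - (-1)*K/3 = 2 + K/3)
E = 4 (E = 2² = 4)
A = -207 (A = -27 + 9*(1*(-20)) = -27 + 9*(-20) = -27 - 180 = -207)
J(N) = √(6 + N)
J(E) + A*L(Z(4, 4)) = √(6 + 4) - 207*(2 + (⅓)*4) = √10 - 207*(2 + 4/3) = √10 - 207*10/3 = √10 - 690 = -690 + √10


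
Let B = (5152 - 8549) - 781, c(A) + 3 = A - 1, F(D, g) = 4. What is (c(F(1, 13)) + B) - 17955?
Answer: -22133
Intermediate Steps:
c(A) = -4 + A (c(A) = -3 + (A - 1) = -3 + (-1 + A) = -4 + A)
B = -4178 (B = -3397 - 781 = -4178)
(c(F(1, 13)) + B) - 17955 = ((-4 + 4) - 4178) - 17955 = (0 - 4178) - 17955 = -4178 - 17955 = -22133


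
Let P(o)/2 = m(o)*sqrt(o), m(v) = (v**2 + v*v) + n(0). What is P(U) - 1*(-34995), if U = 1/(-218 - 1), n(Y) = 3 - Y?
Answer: 34995 + 287770*I*sqrt(219)/10503459 ≈ 34995.0 + 0.40545*I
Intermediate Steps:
U = -1/219 (U = 1/(-219) = -1/219 ≈ -0.0045662)
m(v) = 3 + 2*v**2 (m(v) = (v**2 + v*v) + (3 - 1*0) = (v**2 + v**2) + (3 + 0) = 2*v**2 + 3 = 3 + 2*v**2)
P(o) = 2*sqrt(o)*(3 + 2*o**2) (P(o) = 2*((3 + 2*o**2)*sqrt(o)) = 2*(sqrt(o)*(3 + 2*o**2)) = 2*sqrt(o)*(3 + 2*o**2))
P(U) - 1*(-34995) = sqrt(-1/219)*(6 + 4*(-1/219)**2) - 1*(-34995) = (I*sqrt(219)/219)*(6 + 4*(1/47961)) + 34995 = (I*sqrt(219)/219)*(6 + 4/47961) + 34995 = (I*sqrt(219)/219)*(287770/47961) + 34995 = 287770*I*sqrt(219)/10503459 + 34995 = 34995 + 287770*I*sqrt(219)/10503459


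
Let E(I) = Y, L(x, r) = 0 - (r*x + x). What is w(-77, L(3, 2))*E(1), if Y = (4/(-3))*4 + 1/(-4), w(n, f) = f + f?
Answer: 201/2 ≈ 100.50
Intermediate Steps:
L(x, r) = -x - r*x (L(x, r) = 0 - (x + r*x) = 0 + (-x - r*x) = -x - r*x)
w(n, f) = 2*f
Y = -67/12 (Y = (4*(-⅓))*4 - ¼ = -4/3*4 - ¼ = -16/3 - ¼ = -67/12 ≈ -5.5833)
E(I) = -67/12
w(-77, L(3, 2))*E(1) = (2*(-1*3*(1 + 2)))*(-67/12) = (2*(-1*3*3))*(-67/12) = (2*(-9))*(-67/12) = -18*(-67/12) = 201/2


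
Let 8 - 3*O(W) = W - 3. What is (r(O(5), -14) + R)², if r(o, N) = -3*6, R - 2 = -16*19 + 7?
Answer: 97969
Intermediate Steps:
R = -295 (R = 2 + (-16*19 + 7) = 2 + (-304 + 7) = 2 - 297 = -295)
O(W) = 11/3 - W/3 (O(W) = 8/3 - (W - 3)/3 = 8/3 - (-3 + W)/3 = 8/3 + (1 - W/3) = 11/3 - W/3)
r(o, N) = -18
(r(O(5), -14) + R)² = (-18 - 295)² = (-313)² = 97969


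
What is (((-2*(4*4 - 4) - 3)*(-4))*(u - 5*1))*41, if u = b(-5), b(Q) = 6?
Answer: 4428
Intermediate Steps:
u = 6
(((-2*(4*4 - 4) - 3)*(-4))*(u - 5*1))*41 = (((-2*(4*4 - 4) - 3)*(-4))*(6 - 5*1))*41 = (((-2*(16 - 4) - 3)*(-4))*(6 - 5))*41 = (((-2*12 - 3)*(-4))*1)*41 = (((-24 - 3)*(-4))*1)*41 = (-27*(-4)*1)*41 = (108*1)*41 = 108*41 = 4428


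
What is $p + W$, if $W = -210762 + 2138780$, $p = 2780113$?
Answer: $4708131$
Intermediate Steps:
$W = 1928018$
$p + W = 2780113 + 1928018 = 4708131$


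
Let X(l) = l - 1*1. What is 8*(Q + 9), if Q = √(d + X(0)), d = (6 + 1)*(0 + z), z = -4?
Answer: 72 + 8*I*√29 ≈ 72.0 + 43.081*I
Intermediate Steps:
X(l) = -1 + l (X(l) = l - 1 = -1 + l)
d = -28 (d = (6 + 1)*(0 - 4) = 7*(-4) = -28)
Q = I*√29 (Q = √(-28 + (-1 + 0)) = √(-28 - 1) = √(-29) = I*√29 ≈ 5.3852*I)
8*(Q + 9) = 8*(I*√29 + 9) = 8*(9 + I*√29) = 72 + 8*I*√29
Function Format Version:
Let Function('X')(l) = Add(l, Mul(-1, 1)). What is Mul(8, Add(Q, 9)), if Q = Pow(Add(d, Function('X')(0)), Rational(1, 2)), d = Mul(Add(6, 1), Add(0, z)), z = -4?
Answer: Add(72, Mul(8, I, Pow(29, Rational(1, 2)))) ≈ Add(72.000, Mul(43.081, I))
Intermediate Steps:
Function('X')(l) = Add(-1, l) (Function('X')(l) = Add(l, -1) = Add(-1, l))
d = -28 (d = Mul(Add(6, 1), Add(0, -4)) = Mul(7, -4) = -28)
Q = Mul(I, Pow(29, Rational(1, 2))) (Q = Pow(Add(-28, Add(-1, 0)), Rational(1, 2)) = Pow(Add(-28, -1), Rational(1, 2)) = Pow(-29, Rational(1, 2)) = Mul(I, Pow(29, Rational(1, 2))) ≈ Mul(5.3852, I))
Mul(8, Add(Q, 9)) = Mul(8, Add(Mul(I, Pow(29, Rational(1, 2))), 9)) = Mul(8, Add(9, Mul(I, Pow(29, Rational(1, 2))))) = Add(72, Mul(8, I, Pow(29, Rational(1, 2))))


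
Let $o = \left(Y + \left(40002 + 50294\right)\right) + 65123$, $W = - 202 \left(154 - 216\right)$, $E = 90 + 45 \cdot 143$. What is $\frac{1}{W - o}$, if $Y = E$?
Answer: $- \frac{1}{149420} \approx -6.6925 \cdot 10^{-6}$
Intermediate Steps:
$E = 6525$ ($E = 90 + 6435 = 6525$)
$Y = 6525$
$W = 12524$ ($W = \left(-202\right) \left(-62\right) = 12524$)
$o = 161944$ ($o = \left(6525 + \left(40002 + 50294\right)\right) + 65123 = \left(6525 + 90296\right) + 65123 = 96821 + 65123 = 161944$)
$\frac{1}{W - o} = \frac{1}{12524 - 161944} = \frac{1}{-149420} = - \frac{1}{149420}$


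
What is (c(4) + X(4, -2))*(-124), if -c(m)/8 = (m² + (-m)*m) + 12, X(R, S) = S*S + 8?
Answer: 10416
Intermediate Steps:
X(R, S) = 8 + S² (X(R, S) = S² + 8 = 8 + S²)
c(m) = -96 (c(m) = -8*((m² + (-m)*m) + 12) = -8*((m² - m²) + 12) = -8*(0 + 12) = -8*12 = -96)
(c(4) + X(4, -2))*(-124) = (-96 + (8 + (-2)²))*(-124) = (-96 + (8 + 4))*(-124) = (-96 + 12)*(-124) = -84*(-124) = 10416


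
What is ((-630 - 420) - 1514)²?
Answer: 6574096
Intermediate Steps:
((-630 - 420) - 1514)² = (-1050 - 1514)² = (-2564)² = 6574096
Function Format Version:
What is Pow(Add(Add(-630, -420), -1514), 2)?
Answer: 6574096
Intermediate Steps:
Pow(Add(Add(-630, -420), -1514), 2) = Pow(Add(-1050, -1514), 2) = Pow(-2564, 2) = 6574096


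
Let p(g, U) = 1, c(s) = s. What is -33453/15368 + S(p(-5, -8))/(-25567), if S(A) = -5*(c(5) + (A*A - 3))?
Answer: -855062331/392913656 ≈ -2.1762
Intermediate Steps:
S(A) = -10 - 5*A**2 (S(A) = -5*(5 + (A*A - 3)) = -5*(5 + (A**2 - 3)) = -5*(5 + (-3 + A**2)) = -5*(2 + A**2) = -10 - 5*A**2)
-33453/15368 + S(p(-5, -8))/(-25567) = -33453/15368 + (-10 - 5*1**2)/(-25567) = -33453*1/15368 + (-10 - 5*1)*(-1/25567) = -33453/15368 + (-10 - 5)*(-1/25567) = -33453/15368 - 15*(-1/25567) = -33453/15368 + 15/25567 = -855062331/392913656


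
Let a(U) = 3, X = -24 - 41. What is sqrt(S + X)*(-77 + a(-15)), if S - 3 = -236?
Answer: -74*I*sqrt(298) ≈ -1277.4*I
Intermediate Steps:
X = -65
S = -233 (S = 3 - 236 = -233)
sqrt(S + X)*(-77 + a(-15)) = sqrt(-233 - 65)*(-77 + 3) = sqrt(-298)*(-74) = (I*sqrt(298))*(-74) = -74*I*sqrt(298)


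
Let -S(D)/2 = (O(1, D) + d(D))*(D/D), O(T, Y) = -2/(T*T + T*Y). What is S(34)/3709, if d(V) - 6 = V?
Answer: -2796/129815 ≈ -0.021538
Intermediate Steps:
d(V) = 6 + V
O(T, Y) = -2/(T² + T*Y)
S(D) = -12 - 2*D + 4/(1 + D) (S(D) = -2*(-2/(1*(1 + D)) + (6 + D))*D/D = -2*(-2*1/(1 + D) + (6 + D)) = -2*(-2/(1 + D) + (6 + D)) = -2*(6 + D - 2/(1 + D)) = -12 - 2*D + 4/(1 + D))
S(34)/3709 = (2*(2 - (1 + 34)*(6 + 34))/(1 + 34))/3709 = (2*(2 - 1*35*40)/35)*(1/3709) = (2*(1/35)*(2 - 1400))*(1/3709) = (2*(1/35)*(-1398))*(1/3709) = -2796/35*1/3709 = -2796/129815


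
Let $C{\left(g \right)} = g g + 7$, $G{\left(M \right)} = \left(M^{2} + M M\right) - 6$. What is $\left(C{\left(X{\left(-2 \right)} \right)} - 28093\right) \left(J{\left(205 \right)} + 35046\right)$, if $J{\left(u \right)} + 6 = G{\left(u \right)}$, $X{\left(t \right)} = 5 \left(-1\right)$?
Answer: $-3341616124$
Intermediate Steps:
$G{\left(M \right)} = -6 + 2 M^{2}$ ($G{\left(M \right)} = \left(M^{2} + M^{2}\right) - 6 = 2 M^{2} - 6 = -6 + 2 M^{2}$)
$X{\left(t \right)} = -5$
$J{\left(u \right)} = -12 + 2 u^{2}$ ($J{\left(u \right)} = -6 + \left(-6 + 2 u^{2}\right) = -12 + 2 u^{2}$)
$C{\left(g \right)} = 7 + g^{2}$ ($C{\left(g \right)} = g^{2} + 7 = 7 + g^{2}$)
$\left(C{\left(X{\left(-2 \right)} \right)} - 28093\right) \left(J{\left(205 \right)} + 35046\right) = \left(\left(7 + \left(-5\right)^{2}\right) - 28093\right) \left(\left(-12 + 2 \cdot 205^{2}\right) + 35046\right) = \left(\left(7 + 25\right) - 28093\right) \left(\left(-12 + 2 \cdot 42025\right) + 35046\right) = \left(32 - 28093\right) \left(\left(-12 + 84050\right) + 35046\right) = - 28061 \left(84038 + 35046\right) = \left(-28061\right) 119084 = -3341616124$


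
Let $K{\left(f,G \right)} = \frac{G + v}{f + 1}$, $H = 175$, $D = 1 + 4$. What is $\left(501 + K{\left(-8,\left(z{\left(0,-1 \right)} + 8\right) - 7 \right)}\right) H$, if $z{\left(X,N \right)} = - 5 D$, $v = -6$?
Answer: $88425$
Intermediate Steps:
$D = 5$
$z{\left(X,N \right)} = -25$ ($z{\left(X,N \right)} = \left(-5\right) 5 = -25$)
$K{\left(f,G \right)} = \frac{-6 + G}{1 + f}$ ($K{\left(f,G \right)} = \frac{G - 6}{f + 1} = \frac{-6 + G}{1 + f}$)
$\left(501 + K{\left(-8,\left(z{\left(0,-1 \right)} + 8\right) - 7 \right)}\right) H = \left(501 + \frac{-6 + \left(\left(-25 + 8\right) - 7\right)}{1 - 8}\right) 175 = \left(501 + \frac{-6 - 24}{-7}\right) 175 = \left(501 - \frac{-6 - 24}{7}\right) 175 = \left(501 - - \frac{30}{7}\right) 175 = \left(501 + \frac{30}{7}\right) 175 = \frac{3537}{7} \cdot 175 = 88425$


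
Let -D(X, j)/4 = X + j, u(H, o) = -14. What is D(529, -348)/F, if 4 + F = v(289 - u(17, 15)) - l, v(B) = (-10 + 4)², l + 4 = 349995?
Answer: 724/349959 ≈ 0.0020688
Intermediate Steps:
l = 349991 (l = -4 + 349995 = 349991)
v(B) = 36 (v(B) = (-6)² = 36)
D(X, j) = -4*X - 4*j (D(X, j) = -4*(X + j) = -4*X - 4*j)
F = -349959 (F = -4 + (36 - 1*349991) = -4 + (36 - 349991) = -4 - 349955 = -349959)
D(529, -348)/F = (-4*529 - 4*(-348))/(-349959) = (-2116 + 1392)*(-1/349959) = -724*(-1/349959) = 724/349959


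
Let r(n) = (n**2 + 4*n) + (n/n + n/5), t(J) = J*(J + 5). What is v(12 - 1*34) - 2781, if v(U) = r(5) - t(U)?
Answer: -3108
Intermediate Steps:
t(J) = J*(5 + J)
r(n) = 1 + n**2 + 21*n/5 (r(n) = (n**2 + 4*n) + (1 + n*(1/5)) = (n**2 + 4*n) + (1 + n/5) = 1 + n**2 + 21*n/5)
v(U) = 47 - U*(5 + U) (v(U) = (1 + 5**2 + (21/5)*5) - U*(5 + U) = (1 + 25 + 21) - U*(5 + U) = 47 - U*(5 + U))
v(12 - 1*34) - 2781 = (47 - (12 - 1*34)*(5 + (12 - 1*34))) - 2781 = (47 - (12 - 34)*(5 + (12 - 34))) - 2781 = (47 - 1*(-22)*(5 - 22)) - 2781 = (47 - 1*(-22)*(-17)) - 2781 = (47 - 374) - 2781 = -327 - 2781 = -3108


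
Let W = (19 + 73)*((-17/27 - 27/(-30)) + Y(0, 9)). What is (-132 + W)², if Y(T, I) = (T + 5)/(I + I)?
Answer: 121264144/18225 ≈ 6653.7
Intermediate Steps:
Y(T, I) = (5 + T)/(2*I) (Y(T, I) = (5 + T)/((2*I)) = (5 + T)*(1/(2*I)) = (5 + T)/(2*I))
W = 6808/135 (W = (19 + 73)*((-17/27 - 27/(-30)) + (½)*(5 + 0)/9) = 92*((-17*1/27 - 27*(-1/30)) + (½)*(⅑)*5) = 92*((-17/27 + 9/10) + 5/18) = 92*(73/270 + 5/18) = 92*(74/135) = 6808/135 ≈ 50.430)
(-132 + W)² = (-132 + 6808/135)² = (-11012/135)² = 121264144/18225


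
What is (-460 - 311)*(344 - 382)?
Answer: 29298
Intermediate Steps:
(-460 - 311)*(344 - 382) = -771*(-38) = 29298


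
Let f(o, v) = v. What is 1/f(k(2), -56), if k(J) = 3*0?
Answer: -1/56 ≈ -0.017857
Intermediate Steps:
k(J) = 0
1/f(k(2), -56) = 1/(-56) = -1/56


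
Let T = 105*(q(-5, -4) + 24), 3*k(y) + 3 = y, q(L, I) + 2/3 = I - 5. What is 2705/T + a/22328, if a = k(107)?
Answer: 4533706/2520273 ≈ 1.7989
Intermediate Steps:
q(L, I) = -17/3 + I (q(L, I) = -2/3 + (I - 5) = -2/3 + (-5 + I) = -17/3 + I)
k(y) = -1 + y/3
a = 104/3 (a = -1 + (1/3)*107 = -1 + 107/3 = 104/3 ≈ 34.667)
T = 1505 (T = 105*((-17/3 - 4) + 24) = 105*(-29/3 + 24) = 105*(43/3) = 1505)
2705/T + a/22328 = 2705/1505 + (104/3)/22328 = 2705*(1/1505) + (104/3)*(1/22328) = 541/301 + 13/8373 = 4533706/2520273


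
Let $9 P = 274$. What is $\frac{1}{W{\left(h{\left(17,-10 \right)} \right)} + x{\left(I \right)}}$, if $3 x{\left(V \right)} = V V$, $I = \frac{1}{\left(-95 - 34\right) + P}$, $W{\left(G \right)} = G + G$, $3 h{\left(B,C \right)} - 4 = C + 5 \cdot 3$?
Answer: $\frac{786769}{4720641} \approx 0.16667$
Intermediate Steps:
$h{\left(B,C \right)} = \frac{19}{3} + \frac{C}{3}$ ($h{\left(B,C \right)} = \frac{4}{3} + \frac{C + 5 \cdot 3}{3} = \frac{4}{3} + \frac{C + 15}{3} = \frac{4}{3} + \frac{15 + C}{3} = \frac{4}{3} + \left(5 + \frac{C}{3}\right) = \frac{19}{3} + \frac{C}{3}$)
$W{\left(G \right)} = 2 G$
$P = \frac{274}{9}$ ($P = \frac{1}{9} \cdot 274 = \frac{274}{9} \approx 30.444$)
$I = - \frac{9}{887}$ ($I = \frac{1}{\left(-95 - 34\right) + \frac{274}{9}} = \frac{1}{-129 + \frac{274}{9}} = \frac{1}{- \frac{887}{9}} = - \frac{9}{887} \approx -0.010147$)
$x{\left(V \right)} = \frac{V^{2}}{3}$ ($x{\left(V \right)} = \frac{V V}{3} = \frac{V^{2}}{3}$)
$\frac{1}{W{\left(h{\left(17,-10 \right)} \right)} + x{\left(I \right)}} = \frac{1}{2 \left(\frac{19}{3} + \frac{1}{3} \left(-10\right)\right) + \frac{\left(- \frac{9}{887}\right)^{2}}{3}} = \frac{1}{2 \left(\frac{19}{3} - \frac{10}{3}\right) + \frac{1}{3} \cdot \frac{81}{786769}} = \frac{1}{2 \cdot 3 + \frac{27}{786769}} = \frac{1}{6 + \frac{27}{786769}} = \frac{1}{\frac{4720641}{786769}} = \frac{786769}{4720641}$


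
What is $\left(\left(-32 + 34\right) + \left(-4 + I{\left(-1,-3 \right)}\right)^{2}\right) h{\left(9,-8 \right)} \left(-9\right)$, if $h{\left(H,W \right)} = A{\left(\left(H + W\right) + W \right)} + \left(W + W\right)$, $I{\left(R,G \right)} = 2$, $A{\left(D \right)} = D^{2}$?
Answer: $-1782$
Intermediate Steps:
$h{\left(H,W \right)} = \left(H + 2 W\right)^{2} + 2 W$ ($h{\left(H,W \right)} = \left(\left(H + W\right) + W\right)^{2} + \left(W + W\right) = \left(H + 2 W\right)^{2} + 2 W$)
$\left(\left(-32 + 34\right) + \left(-4 + I{\left(-1,-3 \right)}\right)^{2}\right) h{\left(9,-8 \right)} \left(-9\right) = \left(\left(-32 + 34\right) + \left(-4 + 2\right)^{2}\right) \left(\left(9 + 2 \left(-8\right)\right)^{2} + 2 \left(-8\right)\right) \left(-9\right) = \left(2 + \left(-2\right)^{2}\right) \left(\left(9 - 16\right)^{2} - 16\right) \left(-9\right) = \left(2 + 4\right) \left(\left(-7\right)^{2} - 16\right) \left(-9\right) = 6 \left(49 - 16\right) \left(-9\right) = 6 \cdot 33 \left(-9\right) = 198 \left(-9\right) = -1782$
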